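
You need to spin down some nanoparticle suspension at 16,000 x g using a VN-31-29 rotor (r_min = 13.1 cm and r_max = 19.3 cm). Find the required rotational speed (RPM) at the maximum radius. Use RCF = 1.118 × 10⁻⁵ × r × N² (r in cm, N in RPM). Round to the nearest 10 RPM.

8610 RPM

Use r_max = 19.3 cm.
RCF = 1.118 × 10⁻⁵ × r × N²
16,000 = 1.118 × 10⁻⁵ × 19.3 × N²
N² = 16,000 / (21.5774 × 10⁻⁵) = 74,151,659
N ≈ √74,151,659 ≈ 8,611.1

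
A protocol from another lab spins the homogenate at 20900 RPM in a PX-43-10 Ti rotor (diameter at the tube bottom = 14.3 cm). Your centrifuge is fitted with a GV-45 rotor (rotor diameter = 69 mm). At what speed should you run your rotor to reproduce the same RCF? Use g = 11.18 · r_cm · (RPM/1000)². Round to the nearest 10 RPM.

Original rotor: r = 14.3 / 2 = 7.15 cm
RCF = 11.18 × r × (N/1000)²
RCF_original = 11.18 × 7.15 × (20.9)² = 11.18 × 7.15 × 436.81 ≈ 34,917.3 × g
Your rotor: r = 69 mm / 2 = 34.5 mm = 3.45 cm
34,917.3 = 11.18 × 3.45 × (N/1000)²
(N/1000)² = 34,917.3 / 38.571 = 905.2734
N = 1000 × √905.2734 ≈ 30,087.8

30090 RPM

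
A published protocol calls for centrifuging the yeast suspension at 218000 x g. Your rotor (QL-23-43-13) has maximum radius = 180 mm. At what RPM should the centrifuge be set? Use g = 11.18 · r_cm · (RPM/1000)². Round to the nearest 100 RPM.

≈ 32900 RPM

r = 180 mm = 18.0 cm
218,000 = 11.18 × 18 × (N/1000)²
(N/1000)² = 218,000 / 201.24 = 1083.284
N = 1000 × √1083.284 ≈ 32,913.3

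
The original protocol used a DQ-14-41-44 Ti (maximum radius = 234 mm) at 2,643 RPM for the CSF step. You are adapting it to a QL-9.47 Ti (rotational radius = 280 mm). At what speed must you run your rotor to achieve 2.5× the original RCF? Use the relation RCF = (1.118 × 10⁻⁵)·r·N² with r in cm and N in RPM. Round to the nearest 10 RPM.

3820 RPM

Original rotor: r = 234 mm = 23.4 cm
RCF_original = 1.118 × 10⁻⁵ × 23.4 × (2643)² = 1.118 × 10⁻⁵ × 23.4 × 6,985,449 ≈ 1,827.5 × g
Target RCF = 2.5 × 1,827.5 ≈ 4,568.8 × g
Your rotor: r = 280 mm = 28.0 cm
4,568.8 = 1.118 × 10⁻⁵ × 28 × N²
N² = 4,568.8 / (31.304 × 10⁻⁵) = 14,594,940
N ≈ √14,594,940 ≈ 3,820.3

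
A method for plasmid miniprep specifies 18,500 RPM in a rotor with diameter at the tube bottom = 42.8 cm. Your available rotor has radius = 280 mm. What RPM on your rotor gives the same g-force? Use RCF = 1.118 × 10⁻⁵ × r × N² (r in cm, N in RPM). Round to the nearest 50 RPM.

≈ 16150 RPM

Original rotor: r = 42.8 / 2 = 21.4 cm
RCF = 1.118 × 10⁻⁵ × r × N²
RCF_original = 1.118 × 10⁻⁵ × 21.4 × (18500)² = 1.118 × 10⁻⁵ × 21.4 × 342,250,000 ≈ 81,884 × g
Your rotor: r = 280 mm = 28.0 cm
81,884 = 1.118 × 10⁻⁵ × 28 × N²
N² = 81,884 / (31.304 × 10⁻⁵) = 261,576,795
N ≈ √261,576,795 ≈ 16,173.3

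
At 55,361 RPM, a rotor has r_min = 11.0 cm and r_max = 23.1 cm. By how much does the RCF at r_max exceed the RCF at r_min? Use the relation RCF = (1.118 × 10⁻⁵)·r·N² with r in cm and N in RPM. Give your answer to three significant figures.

ΔRCF = 1.118 × 10⁻⁵ × (r_max − r_min) × N² = 1.118 × 10⁻⁵ × 12.1 × 3,064,840,321 ≈ 414,605.5

≈ 415000 × g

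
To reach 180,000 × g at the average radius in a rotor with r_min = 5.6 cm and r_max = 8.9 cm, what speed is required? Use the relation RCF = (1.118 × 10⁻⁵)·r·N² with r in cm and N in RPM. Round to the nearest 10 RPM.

47120 RPM

r_avg = (5.6 + 8.9) / 2 = 7.25 cm
180,000 = 1.118 × 10⁻⁵ × 7.25 × N²
N² = 180,000 / (8.1055 × 10⁻⁵) = 2,220,714,330
N ≈ √2,220,714,330 ≈ 47,124.5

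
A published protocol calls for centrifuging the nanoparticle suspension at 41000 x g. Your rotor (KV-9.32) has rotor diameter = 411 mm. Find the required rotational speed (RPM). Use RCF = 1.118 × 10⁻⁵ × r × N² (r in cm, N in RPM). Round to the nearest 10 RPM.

13360 RPM

r = 411 mm / 2 = 205.5 mm = 20.55 cm
RCF = 1.118 × 10⁻⁵ × r × N²
41,000 = 1.118 × 10⁻⁵ × 20.55 × N²
N² = 41,000 / (22.9749 × 10⁻⁵) = 178,455,619
N ≈ √178,455,619 ≈ 13,358.7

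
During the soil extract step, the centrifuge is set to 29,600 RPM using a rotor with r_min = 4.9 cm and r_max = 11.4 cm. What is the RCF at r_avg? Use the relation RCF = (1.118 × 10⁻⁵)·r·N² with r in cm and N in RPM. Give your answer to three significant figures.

r_avg = (4.9 + 11.4) / 2 = 8.15 cm
RCF = 1.118 × 10⁻⁵ × r × N²
RCF = 1.118 × 10⁻⁵ × 8.15 × (29600)² = 1.118 × 10⁻⁵ × 8.15 × 876,160,000 ≈ 79,833.1 × g

79800 g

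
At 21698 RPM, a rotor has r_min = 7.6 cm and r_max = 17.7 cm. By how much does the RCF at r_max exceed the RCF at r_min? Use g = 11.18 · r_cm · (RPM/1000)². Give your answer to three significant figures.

ΔRCF ≈ 53200 x g

ΔRCF = 11.18 × (r_max − r_min) × (N/1000)² = 11.18 × 10.1 × 470.803204 ≈ 53,162.2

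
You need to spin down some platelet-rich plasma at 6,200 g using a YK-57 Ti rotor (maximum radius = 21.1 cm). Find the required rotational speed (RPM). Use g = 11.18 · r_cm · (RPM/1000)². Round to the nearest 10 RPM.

5130 RPM

6,200 = 11.18 × 21.1 × (N/1000)²
(N/1000)² = 6,200 / 235.898 = 26.28255
N = 1000 × √26.28255 ≈ 5,126.7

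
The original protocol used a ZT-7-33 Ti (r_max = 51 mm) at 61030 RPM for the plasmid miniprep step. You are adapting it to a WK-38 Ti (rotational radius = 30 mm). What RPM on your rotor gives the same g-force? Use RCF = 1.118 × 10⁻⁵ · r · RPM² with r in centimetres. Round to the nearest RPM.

Original rotor: r = 51 mm = 5.1 cm
RCF = 1.118 × 10⁻⁵ × r × N²
RCF_original = 1.118 × 10⁻⁵ × 5.1 × (61030)² = 1.118 × 10⁻⁵ × 5.1 × 3,724,660,900 ≈ 212,372.7 × g
Your rotor: r = 30 mm = 3.0 cm
212,372.7 = 1.118 × 10⁻⁵ × 3 × N²
N² = 212,372.7 / (3.354 × 10⁻⁵) = 6,331,923,077
N ≈ √6,331,923,077 ≈ 79,573.4

79573 RPM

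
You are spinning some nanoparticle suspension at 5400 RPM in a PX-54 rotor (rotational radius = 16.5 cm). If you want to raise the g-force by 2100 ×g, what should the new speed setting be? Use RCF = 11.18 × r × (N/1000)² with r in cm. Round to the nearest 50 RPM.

6350 RPM

Current RCF = 11.18 × 16.5 × (5.4)² = 11.18 × 16.5 × 29.16 ≈ 5,379.1 × g
Target RCF = 5,379.1 + 2,100 = 7,479.1 × g
(N/1000)² = 7,479.1 / 184.47 = 40.54372
N = 1000 × √40.54372 ≈ 6,367.4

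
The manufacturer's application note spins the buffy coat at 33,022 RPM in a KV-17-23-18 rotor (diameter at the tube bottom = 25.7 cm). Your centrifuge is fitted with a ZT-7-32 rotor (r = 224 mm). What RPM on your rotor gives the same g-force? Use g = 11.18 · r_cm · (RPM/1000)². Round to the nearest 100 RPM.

≈ 25000 RPM

Original rotor: r = 25.7 / 2 = 12.85 cm
RCF_original = 11.18 × 12.85 × (33.022)² = 11.18 × 12.85 × 1,090.452484 ≈ 156,657.7 × g
Your rotor: r = 224 mm = 22.4 cm
156,657.7 = 11.18 × 22.4 × (N/1000)²
(N/1000)² = 156,657.7 / 250.432 = 625.5498
N = 1000 × √625.5498 ≈ 25,011.0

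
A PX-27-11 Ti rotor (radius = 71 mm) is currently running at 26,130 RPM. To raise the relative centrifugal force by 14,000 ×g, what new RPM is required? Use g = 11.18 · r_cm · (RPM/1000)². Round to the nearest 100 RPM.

29300 RPM

r = 71 mm = 7.1 cm
Current RCF = 11.18 × 7.1 × (26.13)² = 11.18 × 7.1 × 682.7769 ≈ 54,197.5 × g
Target RCF = 54,197.5 + 14,000 = 68,197.5 × g
(N/1000)² = 68,197.5 / 79.378 = 859.1486
N = 1000 × √859.1486 ≈ 29,311.2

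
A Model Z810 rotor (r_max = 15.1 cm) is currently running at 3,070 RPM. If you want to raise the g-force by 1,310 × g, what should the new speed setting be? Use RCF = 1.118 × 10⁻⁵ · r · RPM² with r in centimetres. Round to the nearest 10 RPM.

Current RCF = 1.118 × 10⁻⁵ × 15.1 × (3070)² = 1.118 × 10⁻⁵ × 15.1 × 9,424,900 ≈ 1,591.1 × g
Target RCF = 1,591.1 + 1,310 = 2,901.1 × g
N² = 2,901.1 / (16.8818 × 10⁻⁵) = 17,184,779
N ≈ √17,184,779 ≈ 4,145.5

≈ 4150 RPM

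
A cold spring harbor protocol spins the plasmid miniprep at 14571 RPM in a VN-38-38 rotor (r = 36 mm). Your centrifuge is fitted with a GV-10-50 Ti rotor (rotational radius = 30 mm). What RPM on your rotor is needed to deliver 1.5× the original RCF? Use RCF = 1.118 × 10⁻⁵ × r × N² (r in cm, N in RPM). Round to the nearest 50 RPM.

Original rotor: r = 36 mm = 3.6 cm
RCF_original = 1.118 × 10⁻⁵ × 3.6 × (14571)² = 1.118 × 10⁻⁵ × 3.6 × 212,314,041 ≈ 8,545.2 × g
Target RCF = 1.5 × 8,545.2 ≈ 12,817.8 × g
Your rotor: r = 30 mm = 3.0 cm
12,817.8 = 1.118 × 10⁻⁵ × 3 × N²
N² = 12,817.8 / (3.354 × 10⁻⁵) = 382,164,580
N ≈ √382,164,580 ≈ 19,549.0

≈ 19550 RPM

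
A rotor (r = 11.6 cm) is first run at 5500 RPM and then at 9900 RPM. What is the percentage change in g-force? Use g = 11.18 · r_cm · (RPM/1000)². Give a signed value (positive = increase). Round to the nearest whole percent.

+224%

RCF ∝ N², so the ratio is (9900/5500)² = (1.800000)² = 3.2400.
Change = 3.2400 − 1 = +2.2400 → +224.0%.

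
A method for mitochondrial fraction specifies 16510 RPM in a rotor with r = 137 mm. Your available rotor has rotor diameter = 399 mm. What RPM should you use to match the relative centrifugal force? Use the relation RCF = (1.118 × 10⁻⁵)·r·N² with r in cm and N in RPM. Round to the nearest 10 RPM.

Original rotor: r = 137 mm = 13.7 cm
RCF = 1.118 × 10⁻⁵ × r × N²
RCF_original = 1.118 × 10⁻⁵ × 13.7 × (16510)² = 1.118 × 10⁻⁵ × 13.7 × 272,580,100 ≈ 41,750 × g
Your rotor: r = 399 mm / 2 = 199.5 mm = 19.95 cm
41,750 = 1.118 × 10⁻⁵ × 19.95 × N²
N² = 41,750 / (22.3041 × 10⁻⁵) = 187,185,316
N ≈ √187,185,316 ≈ 13,681.6

≈ 13680 RPM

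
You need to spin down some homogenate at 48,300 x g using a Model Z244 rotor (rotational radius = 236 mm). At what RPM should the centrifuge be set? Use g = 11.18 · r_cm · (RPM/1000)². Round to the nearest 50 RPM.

r = 236 mm = 23.6 cm
48,300 = 11.18 × 23.6 × (N/1000)²
(N/1000)² = 48,300 / 263.848 = 183.0599
N = 1000 × √183.0599 ≈ 13,530.0

N ≈ 13550 RPM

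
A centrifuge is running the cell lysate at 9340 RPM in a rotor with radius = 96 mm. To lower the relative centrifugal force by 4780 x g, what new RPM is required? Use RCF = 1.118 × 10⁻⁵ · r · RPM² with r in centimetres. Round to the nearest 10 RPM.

6530 RPM

r = 96 mm = 9.6 cm
Current RCF = 1.118 × 10⁻⁵ × 9.6 × (9340)² = 1.118 × 10⁻⁵ × 9.6 × 87,235,600 ≈ 9,362.8 × g
Target RCF = 9,362.8 − 4,780 = 4,582.8 × g
N² = 4,582.8 / (10.7328 × 10⁻⁵) = 42,699,016
N ≈ √42,699,016 ≈ 6,534.4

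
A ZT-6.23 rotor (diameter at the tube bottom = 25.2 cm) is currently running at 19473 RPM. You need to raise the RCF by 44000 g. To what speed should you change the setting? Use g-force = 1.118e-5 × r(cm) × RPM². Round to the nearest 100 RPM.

r = 25.2 / 2 = 12.6 cm
Current RCF = 1.118 × 10⁻⁵ × 12.6 × (19473)² = 1.118 × 10⁻⁵ × 12.6 × 379,197,729 ≈ 53,416.8 × g
Target RCF = 53,416.8 + 44,000 = 97,416.8 × g
N² = 97,416.8 / (14.0868 × 10⁻⁵) = 691,546,696
N ≈ √691,546,696 ≈ 26,297.3

≈ 26300 RPM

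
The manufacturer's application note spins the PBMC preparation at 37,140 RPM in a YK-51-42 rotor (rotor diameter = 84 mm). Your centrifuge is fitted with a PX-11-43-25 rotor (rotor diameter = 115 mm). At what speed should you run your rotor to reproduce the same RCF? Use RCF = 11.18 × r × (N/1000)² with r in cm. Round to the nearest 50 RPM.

Original rotor: r = 84 mm / 2 = 42 mm = 4.2 cm
RCF_original = 11.18 × 4.2 × (37.14)² = 11.18 × 4.2 × 1,379.3796 ≈ 64,770.1 × g
Your rotor: r = 115 mm / 2 = 57.5 mm = 5.75 cm
64,770.1 = 11.18 × 5.75 × (N/1000)²
(N/1000)² = 64,770.1 / 64.285 = 1007.546
N = 1000 × √1007.546 ≈ 31,741.9

≈ 31750 RPM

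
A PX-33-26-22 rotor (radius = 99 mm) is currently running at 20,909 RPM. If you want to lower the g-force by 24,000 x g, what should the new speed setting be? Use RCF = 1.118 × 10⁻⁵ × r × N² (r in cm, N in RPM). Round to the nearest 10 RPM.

r = 99 mm = 9.9 cm
Current RCF = 1.118 × 10⁻⁵ × 9.9 × (20909)² = 1.118 × 10⁻⁵ × 9.9 × 437,186,281 ≈ 48,388.7 × g
Target RCF = 48,388.7 − 24,000 = 24,388.7 × g
N² = 24,388.7 / (11.0682 × 10⁻⁵) = 220,349,289
N ≈ √220,349,289 ≈ 14,844.2

14840 RPM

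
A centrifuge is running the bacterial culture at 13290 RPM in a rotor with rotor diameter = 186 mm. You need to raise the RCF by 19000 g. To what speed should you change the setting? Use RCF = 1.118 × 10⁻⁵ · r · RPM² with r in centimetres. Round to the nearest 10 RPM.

N₂ ≈ 18960 RPM

r = 186 mm / 2 = 93 mm = 9.3 cm
Current RCF = 1.118 × 10⁻⁵ × 9.3 × (13290)² = 1.118 × 10⁻⁵ × 9.3 × 176,624,100 ≈ 18,364.3 × g
Target RCF = 18,364.3 + 19,000 = 37,364.3 × g
N² = 37,364.3 / (10.3974 × 10⁻⁵) = 359,361,956
N ≈ √359,361,956 ≈ 18,956.8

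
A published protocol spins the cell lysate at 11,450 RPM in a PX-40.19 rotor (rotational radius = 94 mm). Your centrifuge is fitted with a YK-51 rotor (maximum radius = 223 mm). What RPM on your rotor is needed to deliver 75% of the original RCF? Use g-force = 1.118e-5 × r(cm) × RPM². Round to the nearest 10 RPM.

6440 RPM

Original rotor: r = 94 mm = 9.4 cm
RCF = 1.118 × 10⁻⁵ × r × N²
RCF_original = 1.118 × 10⁻⁵ × 9.4 × (11450)² = 1.118 × 10⁻⁵ × 9.4 × 131,102,500 ≈ 13,777.8 × g
Target RCF = 0.75 × 13,777.8 ≈ 10,333.3 × g
Your rotor: r = 223 mm = 22.3 cm
10,333.3 = 1.118 × 10⁻⁵ × 22.3 × N²
N² = 10,333.3 / (24.9314 × 10⁻⁵) = 41,446,930
N ≈ √41,446,930 ≈ 6,437.9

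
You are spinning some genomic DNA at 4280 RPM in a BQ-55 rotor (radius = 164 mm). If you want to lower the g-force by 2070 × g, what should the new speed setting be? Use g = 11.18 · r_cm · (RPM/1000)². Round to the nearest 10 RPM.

r = 164 mm = 16.4 cm
Current RCF = 11.18 × 16.4 × (4.28)² = 11.18 × 16.4 × 18.3184 ≈ 3,358.7 × g
Target RCF = 3,358.7 − 2,070 = 1,288.7 × g
(N/1000)² = 1,288.7 / 183.352 = 7.028557
N = 1000 × √7.028557 ≈ 2,651.1

≈ 2650 RPM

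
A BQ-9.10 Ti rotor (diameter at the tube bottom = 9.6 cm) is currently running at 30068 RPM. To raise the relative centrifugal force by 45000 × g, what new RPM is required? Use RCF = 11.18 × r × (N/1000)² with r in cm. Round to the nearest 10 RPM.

r = 9.6 / 2 = 4.8 cm
Current RCF = 11.18 × 4.8 × (30.068)² = 11.18 × 4.8 × 904.084624 ≈ 48,516.8 × g
Target RCF = 48,516.8 + 45,000 = 93,516.8 × g
(N/1000)² = 93,516.8 / 53.664 = 1742.636
N = 1000 × √1742.636 ≈ 41,744.9

≈ 41740 RPM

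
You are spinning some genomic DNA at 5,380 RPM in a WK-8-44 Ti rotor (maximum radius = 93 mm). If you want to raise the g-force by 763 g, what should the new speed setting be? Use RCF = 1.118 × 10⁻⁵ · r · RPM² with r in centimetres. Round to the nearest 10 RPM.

r = 93 mm = 9.3 cm
Current RCF = 1.118 × 10⁻⁵ × 9.3 × (5380)² = 1.118 × 10⁻⁵ × 9.3 × 28,944,400 ≈ 3,009.5 × g
Target RCF = 3,009.5 + 763 = 3,772.5 × g
N² = 3,772.5 / (10.3974 × 10⁻⁵) = 36,283,109
N ≈ √36,283,109 ≈ 6,023.5

N₂ ≈ 6020 RPM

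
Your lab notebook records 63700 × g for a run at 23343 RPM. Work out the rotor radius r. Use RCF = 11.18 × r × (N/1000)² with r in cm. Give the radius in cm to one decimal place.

63700 = 11.18 × r × (23.343)²
r = 63700 / (11.18 × 544.895649) = 63700 / 6091.933 ≈ 10.456 cm

r ≈ 10.5 cm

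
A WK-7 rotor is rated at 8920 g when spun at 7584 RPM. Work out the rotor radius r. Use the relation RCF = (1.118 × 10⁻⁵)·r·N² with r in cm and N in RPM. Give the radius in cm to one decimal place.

RCF = 1.118 × 10⁻⁵ × r × N²
8920 = 1.118 × 10⁻⁵ × r × (7584)²
r = 8920 / (1.118 × 10⁻⁵ × 57,517,056) = 8920 / 643.0407 ≈ 13.872 cm

≈ 13.9 cm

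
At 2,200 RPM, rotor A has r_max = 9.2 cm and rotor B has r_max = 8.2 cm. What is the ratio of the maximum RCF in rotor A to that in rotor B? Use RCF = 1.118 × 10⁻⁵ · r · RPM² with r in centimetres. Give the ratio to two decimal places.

At fixed N, RCF ∝ r, so RCF_A/RCF_B = r_A/r_B = 9.2 / 8.2 = 1.1220.

1.12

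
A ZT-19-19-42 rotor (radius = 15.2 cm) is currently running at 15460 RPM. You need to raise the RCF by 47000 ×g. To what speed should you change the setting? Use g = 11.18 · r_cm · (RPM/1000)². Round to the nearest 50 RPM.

≈ 22700 RPM

Current RCF = 11.18 × 15.2 × (15.46)² = 11.18 × 15.2 × 239.0116 ≈ 40,616.7 × g
Target RCF = 40,616.7 + 47,000 = 87,616.7 × g
(N/1000)² = 87,616.7 / 169.936 = 515.5865
N = 1000 × √515.5865 ≈ 22,706.5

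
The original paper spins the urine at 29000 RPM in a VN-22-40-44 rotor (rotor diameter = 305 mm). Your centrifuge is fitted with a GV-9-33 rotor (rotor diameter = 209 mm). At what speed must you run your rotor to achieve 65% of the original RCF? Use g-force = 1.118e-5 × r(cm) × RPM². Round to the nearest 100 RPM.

Original rotor: r = 305 mm / 2 = 152.5 mm = 15.25 cm
RCF = 1.118 × 10⁻⁵ × r × N²
RCF_original = 1.118 × 10⁻⁵ × 15.25 × (29000)² = 1.118 × 10⁻⁵ × 15.25 × 841,000,000 ≈ 143,386.3 × g
Target RCF = 0.65 × 143,386.3 ≈ 93,201.1 × g
Your rotor: r = 209 mm / 2 = 104.5 mm = 10.45 cm
93,201.1 = 1.118 × 10⁻⁵ × 10.45 × N²
N² = 93,201.1 / (11.6831 × 10⁻⁵) = 797,742,894
N ≈ √797,742,894 ≈ 28,244.3

28200 RPM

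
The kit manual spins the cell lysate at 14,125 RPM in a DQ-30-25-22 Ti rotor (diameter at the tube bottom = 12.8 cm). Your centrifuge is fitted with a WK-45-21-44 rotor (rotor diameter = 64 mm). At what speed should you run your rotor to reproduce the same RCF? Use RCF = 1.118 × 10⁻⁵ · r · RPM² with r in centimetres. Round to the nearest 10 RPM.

19980 RPM

Original rotor: r = 12.8 / 2 = 6.4 cm
RCF_original = 1.118 × 10⁻⁵ × 6.4 × (14125)² = 1.118 × 10⁻⁵ × 6.4 × 199,515,625 ≈ 14,275.7 × g
Your rotor: r = 64 mm / 2 = 32 mm = 3.2 cm
14,275.7 = 1.118 × 10⁻⁵ × 3.2 × N²
N² = 14,275.7 / (3.5776 × 10⁻⁵) = 399,030,076
N ≈ √399,030,076 ≈ 19,975.7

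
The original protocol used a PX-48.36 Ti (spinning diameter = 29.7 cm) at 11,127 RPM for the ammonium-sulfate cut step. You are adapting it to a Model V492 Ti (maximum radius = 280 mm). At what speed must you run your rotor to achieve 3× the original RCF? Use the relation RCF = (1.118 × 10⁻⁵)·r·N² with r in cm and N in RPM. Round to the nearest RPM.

≈ 14035 RPM

Original rotor: r = 29.7 / 2 = 14.85 cm
RCF = 1.118 × 10⁻⁵ × r × N²
RCF_original = 1.118 × 10⁻⁵ × 14.85 × (11127)² = 1.118 × 10⁻⁵ × 14.85 × 123,810,129 ≈ 20,555.3 × g
Target RCF = 3 × 20,555.3 ≈ 61,665.9 × g
Your rotor: r = 280 mm = 28.0 cm
61,665.9 = 1.118 × 10⁻⁵ × 28 × N²
N² = 61,665.9 / (31.304 × 10⁻⁵) = 196,990,480
N ≈ √196,990,480 ≈ 14,035.3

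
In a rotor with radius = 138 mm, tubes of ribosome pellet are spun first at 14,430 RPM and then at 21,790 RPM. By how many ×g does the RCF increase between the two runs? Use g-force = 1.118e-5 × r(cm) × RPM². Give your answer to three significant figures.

r = 138 mm = 13.8 cm
RCF₁ = 1.118 × 10⁻⁵ × 13.8 × (14430)² = 1.118 × 10⁻⁵ × 13.8 × 208,224,900 ≈ 32,125.8 × g
RCF₂ = 1.118 × 10⁻⁵ × 13.8 × (21790)² = 1.118 × 10⁻⁵ × 13.8 × 474,804,100 ≈ 73,254.7 × g
Increase = 73,254.7 − 32,125.8 = 41,128.9

41100 ×g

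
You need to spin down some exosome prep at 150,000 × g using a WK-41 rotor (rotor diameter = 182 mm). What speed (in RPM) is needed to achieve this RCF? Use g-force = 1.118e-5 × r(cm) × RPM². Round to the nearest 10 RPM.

N ≈ 38400 RPM

r = 182 mm / 2 = 91 mm = 9.1 cm
150,000 = 1.118 × 10⁻⁵ × 9.1 × N²
N² = 150,000 / (10.1738 × 10⁻⁵) = 1,474,375,356
N ≈ √1,474,375,356 ≈ 38,397.6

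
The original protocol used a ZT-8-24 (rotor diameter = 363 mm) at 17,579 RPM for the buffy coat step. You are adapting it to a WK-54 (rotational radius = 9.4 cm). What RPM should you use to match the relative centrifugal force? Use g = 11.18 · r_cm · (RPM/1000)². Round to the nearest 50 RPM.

≈ 24450 RPM

Original rotor: r = 363 mm / 2 = 181.5 mm = 18.15 cm
RCF_original = 11.18 × 18.15 × (17.579)² = 11.18 × 18.15 × 309.021241 ≈ 62,705.7 × g
62,705.7 = 11.18 × 9.4 × (N/1000)²
(N/1000)² = 62,705.7 / 105.092 = 596.6743
N = 1000 × √596.6743 ≈ 24,426.9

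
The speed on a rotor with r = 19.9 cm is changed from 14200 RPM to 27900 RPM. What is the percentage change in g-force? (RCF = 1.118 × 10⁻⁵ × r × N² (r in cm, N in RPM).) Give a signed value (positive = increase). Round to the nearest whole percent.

RCF ∝ N², so the ratio is (27900/14200)² = (1.964789)² = 3.8604.
Change = 3.8604 − 1 = +2.8604 → +286.0%.

+286%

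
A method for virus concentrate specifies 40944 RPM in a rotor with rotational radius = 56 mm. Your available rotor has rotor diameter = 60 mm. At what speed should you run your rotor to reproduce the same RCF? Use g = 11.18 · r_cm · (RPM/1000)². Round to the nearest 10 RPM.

≈ 55940 RPM

Original rotor: r = 56 mm = 5.6 cm
RCF_original = 11.18 × 5.6 × (40.944)² = 11.18 × 5.6 × 1,676.411136 ≈ 104,956.7 × g
Your rotor: r = 60 mm / 2 = 30 mm = 3 cm
104,956.7 = 11.18 × 3 × (N/1000)²
(N/1000)² = 104,956.7 / 33.54 = 3129.299
N = 1000 × √3129.299 ≈ 55,940.1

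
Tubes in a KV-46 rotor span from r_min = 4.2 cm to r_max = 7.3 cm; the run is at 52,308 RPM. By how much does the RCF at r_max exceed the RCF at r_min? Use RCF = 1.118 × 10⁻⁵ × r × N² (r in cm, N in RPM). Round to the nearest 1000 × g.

RCF_max = 1.118 × 10⁻⁵ × 7.3 × (52308)² = 1.118 × 10⁻⁵ × 7.3 × 2,736,126,864 ≈ 223,306.3 × g
RCF_min = 1.118 × 10⁻⁵ × 4.2 × (52308)² = 1.118 × 10⁻⁵ × 4.2 × 2,736,126,864 ≈ 128,477.6 × g
ΔRCF = 223,306.3 − 128,477.6 = 94,828.7

95000 g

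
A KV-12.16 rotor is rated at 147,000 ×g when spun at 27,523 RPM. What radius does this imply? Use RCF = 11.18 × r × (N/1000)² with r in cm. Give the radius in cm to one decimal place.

17.4 cm

147000 = 11.18 × r × (27.523)²
r = 147000 / (11.18 × 757.515529) = 147000 / 8469.024 ≈ 17.357 cm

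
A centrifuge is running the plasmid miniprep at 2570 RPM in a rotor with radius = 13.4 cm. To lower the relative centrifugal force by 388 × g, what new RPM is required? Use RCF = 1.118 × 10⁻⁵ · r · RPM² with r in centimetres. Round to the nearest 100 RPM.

≈ 2000 RPM

Current RCF = 1.118 × 10⁻⁵ × 13.4 × (2570)² = 1.118 × 10⁻⁵ × 13.4 × 6,604,900 ≈ 989.5 × g
Target RCF = 989.5 − 388 = 601.5 × g
N² = 601.5 / (14.9812 × 10⁻⁵) = 4,015,032
N ≈ √4,015,032 ≈ 2,003.8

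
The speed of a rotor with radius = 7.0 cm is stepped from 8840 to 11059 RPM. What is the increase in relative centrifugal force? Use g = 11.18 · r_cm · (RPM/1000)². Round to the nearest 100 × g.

RCF₁ = 11.18 × 7 × (8.84)² = 11.18 × 7 × 78.1456 ≈ 6,115.7 × g
RCF₂ = 11.18 × 7 × (11.059)² = 11.18 × 7 × 122.301481 ≈ 9,571.3 × g
Increase = 9,571.3 − 6,115.7 = 3,455.6

3500 g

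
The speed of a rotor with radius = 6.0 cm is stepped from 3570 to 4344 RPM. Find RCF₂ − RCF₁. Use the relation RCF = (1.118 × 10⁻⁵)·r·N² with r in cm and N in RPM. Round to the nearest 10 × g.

410 x g

RCF₁ = 1.118 × 10⁻⁵ × 6 × (3570)² = 1.118 × 10⁻⁵ × 6 × 12,744,900 ≈ 854.9 × g
RCF₂ = 1.118 × 10⁻⁵ × 6 × (4344)² = 1.118 × 10⁻⁵ × 6 × 18,870,336 ≈ 1,265.8 × g
Increase = 1,265.8 − 854.9 = 410.9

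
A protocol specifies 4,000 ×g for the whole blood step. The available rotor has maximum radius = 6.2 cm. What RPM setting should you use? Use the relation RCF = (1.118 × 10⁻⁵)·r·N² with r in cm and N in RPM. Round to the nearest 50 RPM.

7600 RPM

4,000 = 1.118 × 10⁻⁵ × 6.2 × N²
N² = 4,000 / (6.9316 × 10⁻⁵) = 57,706,734
N ≈ √57,706,734 ≈ 7,596.5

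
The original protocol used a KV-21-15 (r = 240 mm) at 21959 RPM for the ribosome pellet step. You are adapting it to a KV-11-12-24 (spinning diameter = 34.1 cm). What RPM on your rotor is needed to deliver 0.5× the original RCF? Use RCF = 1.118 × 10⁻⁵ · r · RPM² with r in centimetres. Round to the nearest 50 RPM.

Original rotor: r = 240 mm = 24.0 cm
RCF_original = 1.118 × 10⁻⁵ × 24 × (21959)² = 1.118 × 10⁻⁵ × 24 × 482,197,681 ≈ 129,383.3 × g
Target RCF = 0.5 × 129,383.3 ≈ 64,691.7 × g
Your rotor: r = 34.1 / 2 = 17.05 cm
64,691.7 = 1.118 × 10⁻⁵ × 17.05 × N²
N² = 64,691.7 / (19.0619 × 10⁻⁵) = 339,376,977
N ≈ √339,376,977 ≈ 18,422.2

≈ 18400 RPM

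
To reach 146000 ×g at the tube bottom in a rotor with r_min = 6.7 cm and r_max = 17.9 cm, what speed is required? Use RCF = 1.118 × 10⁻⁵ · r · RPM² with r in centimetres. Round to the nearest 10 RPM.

N ≈ 27010 RPM

Use r_max = 17.9 cm.
RCF = 1.118 × 10⁻⁵ × r × N²
146,000 = 1.118 × 10⁻⁵ × 17.9 × N²
N² = 146,000 / (20.0122 × 10⁻⁵) = 729,554,971
N ≈ √729,554,971 ≈ 27,010.3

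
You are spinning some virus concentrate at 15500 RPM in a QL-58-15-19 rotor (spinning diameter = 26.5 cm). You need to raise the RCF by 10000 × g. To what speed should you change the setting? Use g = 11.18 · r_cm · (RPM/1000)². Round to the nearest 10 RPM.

≈ 17540 RPM

r = 26.5 / 2 = 13.25 cm
Current RCF = 11.18 × 13.25 × (15.5)² = 11.18 × 13.25 × 240.25 ≈ 35,589.4 × g
Target RCF = 35,589.4 + 10,000 = 45,589.4 × g
(N/1000)² = 45,589.4 / 148.135 = 307.7558
N = 1000 × √307.7558 ≈ 17,543.0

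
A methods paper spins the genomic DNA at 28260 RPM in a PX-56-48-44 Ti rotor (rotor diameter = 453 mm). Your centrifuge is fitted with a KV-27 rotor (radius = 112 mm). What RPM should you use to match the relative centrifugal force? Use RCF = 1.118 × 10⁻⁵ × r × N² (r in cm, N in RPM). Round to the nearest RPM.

Original rotor: r = 453 mm / 2 = 226.5 mm = 22.65 cm
RCF_original = 1.118 × 10⁻⁵ × 22.65 × (28260)² = 1.118 × 10⁻⁵ × 22.65 × 798,627,600 ≈ 202,234.1 × g
Your rotor: r = 112 mm = 11.2 cm
202,234.1 = 1.118 × 10⁻⁵ × 11.2 × N²
N² = 202,234.1 / (12.5216 × 10⁻⁵) = 1,615,081,938
N ≈ √1,615,081,938 ≈ 40,188.1

40188 RPM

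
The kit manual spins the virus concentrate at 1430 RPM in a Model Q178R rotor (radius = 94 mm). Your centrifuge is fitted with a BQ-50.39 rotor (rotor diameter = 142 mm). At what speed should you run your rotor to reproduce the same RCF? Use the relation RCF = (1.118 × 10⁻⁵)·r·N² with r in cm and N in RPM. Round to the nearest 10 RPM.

≈ 1650 RPM

Original rotor: r = 94 mm = 9.4 cm
RCF_original = 1.118 × 10⁻⁵ × 9.4 × (1430)² = 1.118 × 10⁻⁵ × 9.4 × 2,044,900 ≈ 214.9 × g
Your rotor: r = 142 mm / 2 = 71 mm = 7.1 cm
214.9 = 1.118 × 10⁻⁵ × 7.1 × N²
N² = 214.9 / (7.9378 × 10⁻⁵) = 2,707,299
N ≈ √2,707,299 ≈ 1,645.4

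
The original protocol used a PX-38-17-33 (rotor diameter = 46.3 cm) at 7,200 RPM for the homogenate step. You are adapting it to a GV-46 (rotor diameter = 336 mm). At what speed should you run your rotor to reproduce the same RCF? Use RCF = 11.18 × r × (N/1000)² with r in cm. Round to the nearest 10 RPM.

Original rotor: r = 46.3 / 2 = 23.15 cm
RCF = 11.18 × r × (N/1000)²
RCF_original = 11.18 × 23.15 × (7.2)² = 11.18 × 23.15 × 51.84 ≈ 13,417.1 × g
Your rotor: r = 336 mm / 2 = 168 mm = 16.8 cm
13,417.1 = 11.18 × 16.8 × (N/1000)²
(N/1000)² = 13,417.1 / 187.824 = 71.43443
N = 1000 × √71.43443 ≈ 8,451.9

≈ 8450 RPM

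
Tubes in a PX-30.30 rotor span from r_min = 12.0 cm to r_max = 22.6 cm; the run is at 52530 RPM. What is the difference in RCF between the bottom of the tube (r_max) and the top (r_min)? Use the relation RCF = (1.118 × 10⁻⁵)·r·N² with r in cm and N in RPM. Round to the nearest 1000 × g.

RCF_max = 1.118 × 10⁻⁵ × 22.6 × (52530)² = 1.118 × 10⁻⁵ × 22.6 × 2,759,400,900 ≈ 697,212.3 × g
RCF_min = 1.118 × 10⁻⁵ × 12 × (52530)² = 1.118 × 10⁻⁵ × 12 × 2,759,400,900 ≈ 370,201.2 × g
ΔRCF = 697,212.3 − 370,201.2 = 327,011.1

≈ 327000 g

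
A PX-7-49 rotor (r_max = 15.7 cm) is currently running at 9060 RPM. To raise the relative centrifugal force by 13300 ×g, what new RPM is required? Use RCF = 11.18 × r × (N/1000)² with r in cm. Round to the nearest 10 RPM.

N₂ ≈ 12560 RPM

Current RCF = 11.18 × 15.7 × (9.06)² = 11.18 × 15.7 × 82.0836 ≈ 14,407.8 × g
Target RCF = 14,407.8 + 13,300 = 27,707.8 × g
(N/1000)² = 27,707.8 / 175.526 = 157.8558
N = 1000 × √157.8558 ≈ 12,564.1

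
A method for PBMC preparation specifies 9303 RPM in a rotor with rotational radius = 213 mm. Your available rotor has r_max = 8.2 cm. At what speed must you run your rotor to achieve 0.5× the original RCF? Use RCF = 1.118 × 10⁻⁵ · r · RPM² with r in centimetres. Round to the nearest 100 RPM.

≈ 10600 RPM

Original rotor: r = 213 mm = 21.3 cm
RCF_original = 1.118 × 10⁻⁵ × 21.3 × (9303)² = 1.118 × 10⁻⁵ × 21.3 × 86,545,809 ≈ 20,609.5 × g
Target RCF = 0.5 × 20,609.5 ≈ 10,304.8 × g
10,304.8 = 1.118 × 10⁻⁵ × 8.2 × N²
N² = 10,304.8 / (9.1676 × 10⁻⁵) = 112,404,555
N ≈ √112,404,555 ≈ 10,602.1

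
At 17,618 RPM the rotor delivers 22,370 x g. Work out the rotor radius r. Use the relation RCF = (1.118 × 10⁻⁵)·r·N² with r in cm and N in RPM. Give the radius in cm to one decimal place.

22370 = 1.118 × 10⁻⁵ × r × (17618)²
r = 22370 / (1.118 × 10⁻⁵ × 310,393,924) = 22370 / 3470.204 ≈ 6.446 cm

r ≈ 6.4 cm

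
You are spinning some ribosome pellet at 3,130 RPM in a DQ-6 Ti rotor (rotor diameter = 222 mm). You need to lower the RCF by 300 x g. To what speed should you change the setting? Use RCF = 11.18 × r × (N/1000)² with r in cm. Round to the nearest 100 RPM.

r = 222 mm / 2 = 111 mm = 11.1 cm
Current RCF = 11.18 × 11.1 × (3.13)² = 11.18 × 11.1 × 9.7969 ≈ 1,215.8 × g
Target RCF = 1,215.8 − 300 = 915.8 × g
(N/1000)² = 915.8 / 124.098 = 7.379652
N = 1000 × √7.379652 ≈ 2,716.6

≈ 2700 RPM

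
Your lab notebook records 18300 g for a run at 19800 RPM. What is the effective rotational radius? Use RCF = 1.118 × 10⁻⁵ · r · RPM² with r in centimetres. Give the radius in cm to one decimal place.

4.2 cm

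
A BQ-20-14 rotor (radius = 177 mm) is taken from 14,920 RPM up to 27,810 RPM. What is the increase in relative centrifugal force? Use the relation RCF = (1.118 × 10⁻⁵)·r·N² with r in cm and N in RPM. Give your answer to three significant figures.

r = 177 mm = 17.7 cm
RCF₁ = 1.118 × 10⁻⁵ × 17.7 × (14920)² = 1.118 × 10⁻⁵ × 17.7 × 222,606,400 ≈ 44,050.7 × g
RCF₂ = 1.118 × 10⁻⁵ × 17.7 × (27810)² = 1.118 × 10⁻⁵ × 17.7 × 773,396,100 ≈ 153,044.3 × g
Increase = 153,044.3 − 44,050.7 = 108,993.6

≈ 109000 × g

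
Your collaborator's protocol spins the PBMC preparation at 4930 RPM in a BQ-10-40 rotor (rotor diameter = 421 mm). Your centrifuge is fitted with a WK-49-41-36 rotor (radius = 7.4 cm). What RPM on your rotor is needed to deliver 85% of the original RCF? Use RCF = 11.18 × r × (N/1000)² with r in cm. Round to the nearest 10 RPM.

≈ 7670 RPM

Original rotor: r = 421 mm / 2 = 210.5 mm = 21.05 cm
RCF = 11.18 × r × (N/1000)²
RCF_original = 11.18 × 21.05 × (4.93)² = 11.18 × 21.05 × 24.3049 ≈ 5,719.9 × g
Target RCF = 0.85 × 5,719.9 ≈ 4,861.9 × g
4,861.9 = 11.18 × 7.4 × (N/1000)²
(N/1000)² = 4,861.9 / 82.732 = 58.76686
N = 1000 × √58.76686 ≈ 7,666.0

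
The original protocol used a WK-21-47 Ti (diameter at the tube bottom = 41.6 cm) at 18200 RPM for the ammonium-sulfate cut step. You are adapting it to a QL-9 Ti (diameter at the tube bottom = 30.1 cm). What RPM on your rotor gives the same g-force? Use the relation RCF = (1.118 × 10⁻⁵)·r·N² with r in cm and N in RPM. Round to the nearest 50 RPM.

≈ 21400 RPM

Original rotor: r = 41.6 / 2 = 20.8 cm
RCF_original = 1.118 × 10⁻⁵ × 20.8 × (18200)² = 1.118 × 10⁻⁵ × 20.8 × 331,240,000 ≈ 77,027.9 × g
Your rotor: r = 30.1 / 2 = 15.05 cm
77,027.9 = 1.118 × 10⁻⁵ × 15.05 × N²
N² = 77,027.9 / (16.8259 × 10⁻⁵) = 457,793,640
N ≈ √457,793,640 ≈ 21,396.1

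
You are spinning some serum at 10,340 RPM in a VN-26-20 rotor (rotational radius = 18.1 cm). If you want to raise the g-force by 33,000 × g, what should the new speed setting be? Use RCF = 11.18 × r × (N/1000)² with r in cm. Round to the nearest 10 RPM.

Current RCF = 11.18 × 18.1 × (10.34)² = 11.18 × 18.1 × 106.9156 ≈ 21,635.2 × g
Target RCF = 21,635.2 + 33,000 = 54,635.2 × g
(N/1000)² = 54,635.2 / 202.358 = 269.9928
N = 1000 × √269.9928 ≈ 16,431.5

≈ 16430 RPM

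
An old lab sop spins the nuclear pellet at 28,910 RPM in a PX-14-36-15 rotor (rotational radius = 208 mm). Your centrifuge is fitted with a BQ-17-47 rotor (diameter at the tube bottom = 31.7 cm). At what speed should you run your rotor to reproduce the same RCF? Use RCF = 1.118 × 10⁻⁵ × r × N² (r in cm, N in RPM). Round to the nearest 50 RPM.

≈ 33100 RPM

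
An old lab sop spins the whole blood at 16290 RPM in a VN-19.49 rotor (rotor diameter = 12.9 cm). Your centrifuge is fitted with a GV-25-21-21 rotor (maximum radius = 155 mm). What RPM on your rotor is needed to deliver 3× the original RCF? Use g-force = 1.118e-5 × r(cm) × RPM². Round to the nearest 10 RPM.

18200 RPM

Original rotor: r = 12.9 / 2 = 6.45 cm
RCF_original = 1.118 × 10⁻⁵ × 6.45 × (16290)² = 1.118 × 10⁻⁵ × 6.45 × 265,364,100 ≈ 19,135.7 × g
Target RCF = 3 × 19,135.7 ≈ 57,407.1 × g
Your rotor: r = 155 mm = 15.5 cm
57,407.1 = 1.118 × 10⁻⁵ × 15.5 × N²
N² = 57,407.1 / (17.329 × 10⁻⁵) = 331,277,627
N ≈ √331,277,627 ≈ 18,201.0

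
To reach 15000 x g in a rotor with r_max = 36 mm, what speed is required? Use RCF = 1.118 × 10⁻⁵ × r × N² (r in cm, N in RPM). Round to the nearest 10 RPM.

≈ 19310 RPM

r = 36 mm = 3.6 cm
RCF = 1.118 × 10⁻⁵ × r × N²
15,000 = 1.118 × 10⁻⁵ × 3.6 × N²
N² = 15,000 / (4.0248 × 10⁻⁵) = 372,689,326
N ≈ √372,689,326 ≈ 19,305.2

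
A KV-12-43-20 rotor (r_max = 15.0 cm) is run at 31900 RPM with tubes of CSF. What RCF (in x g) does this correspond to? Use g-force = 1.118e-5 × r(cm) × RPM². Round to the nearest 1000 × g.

171000 x g

RCF = 1.118 × 10⁻⁵ × 15 × (31900)² = 1.118 × 10⁻⁵ × 15 × 1,017,610,000 ≈ 170,653.2 × g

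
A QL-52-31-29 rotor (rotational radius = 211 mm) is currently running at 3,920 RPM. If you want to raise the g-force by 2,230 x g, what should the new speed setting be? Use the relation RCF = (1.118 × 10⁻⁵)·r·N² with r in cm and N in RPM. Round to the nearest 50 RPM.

≈ 5000 RPM

r = 211 mm = 21.1 cm
Current RCF = 1.118 × 10⁻⁵ × 21.1 × (3920)² = 1.118 × 10⁻⁵ × 21.1 × 15,366,400 ≈ 3,624.9 × g
Target RCF = 3,624.9 + 2,230 = 5,854.9 × g
N² = 5,854.9 / (23.5898 × 10⁻⁵) = 24,819,625
N ≈ √24,819,625 ≈ 4,981.9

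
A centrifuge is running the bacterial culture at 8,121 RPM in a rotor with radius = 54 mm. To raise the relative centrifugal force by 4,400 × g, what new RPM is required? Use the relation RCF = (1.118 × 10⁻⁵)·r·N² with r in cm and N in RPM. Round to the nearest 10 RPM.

≈ 11780 RPM

r = 54 mm = 5.4 cm
Current RCF = 1.118 × 10⁻⁵ × 5.4 × (8121)² = 1.118 × 10⁻⁵ × 5.4 × 65,950,641 ≈ 3,981.6 × g
Target RCF = 3,981.6 + 4,400 = 8,381.6 × g
N² = 8,381.6 / (6.0372 × 10⁻⁵) = 138,832,571
N ≈ √138,832,571 ≈ 11,782.7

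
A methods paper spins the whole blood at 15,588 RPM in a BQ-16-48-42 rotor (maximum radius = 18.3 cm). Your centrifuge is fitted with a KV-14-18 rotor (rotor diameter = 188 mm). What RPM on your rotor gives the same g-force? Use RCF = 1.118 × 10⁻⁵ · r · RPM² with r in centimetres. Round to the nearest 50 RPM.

≈ 21750 RPM

RCF_original = 1.118 × 10⁻⁵ × 18.3 × (15588)² = 1.118 × 10⁻⁵ × 18.3 × 242,985,744 ≈ 49,713.4 × g
Your rotor: r = 188 mm / 2 = 94 mm = 9.4 cm
49,713.4 = 1.118 × 10⁻⁵ × 9.4 × N²
N² = 49,713.4 / (10.5092 × 10⁻⁵) = 473,046,474
N ≈ √473,046,474 ≈ 21,749.6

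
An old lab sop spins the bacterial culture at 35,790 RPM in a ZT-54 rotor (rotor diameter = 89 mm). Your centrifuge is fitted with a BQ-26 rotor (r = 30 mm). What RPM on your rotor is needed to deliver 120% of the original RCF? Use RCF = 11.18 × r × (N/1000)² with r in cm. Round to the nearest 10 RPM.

≈ 47750 RPM

Original rotor: r = 89 mm / 2 = 44.5 mm = 4.45 cm
RCF = 11.18 × r × (N/1000)²
RCF_original = 11.18 × 4.45 × (35.79)² = 11.18 × 4.45 × 1,280.9241 ≈ 63,727.3 × g
Target RCF = 1.2 × 63,727.3 ≈ 76,472.8 × g
Your rotor: r = 30 mm = 3.0 cm
76,472.8 = 11.18 × 3 × (N/1000)²
(N/1000)² = 76,472.8 / 33.54 = 2280.048
N = 1000 × √2280.048 ≈ 47,749.8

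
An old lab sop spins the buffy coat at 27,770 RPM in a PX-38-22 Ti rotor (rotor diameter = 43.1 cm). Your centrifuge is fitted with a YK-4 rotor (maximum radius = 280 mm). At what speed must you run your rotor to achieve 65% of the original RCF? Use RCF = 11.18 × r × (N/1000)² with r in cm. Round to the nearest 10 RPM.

19640 RPM

Original rotor: r = 43.1 / 2 = 21.55 cm
RCF = 11.18 × r × (N/1000)²
RCF_original = 11.18 × 21.55 × (27.77)² = 11.18 × 21.55 × 771.1729 ≈ 185,797.9 × g
Target RCF = 0.65 × 185,797.9 ≈ 120,768.6 × g
Your rotor: r = 280 mm = 28.0 cm
120,768.6 = 11.18 × 28 × (N/1000)²
(N/1000)² = 120,768.6 / 313.04 = 385.7929
N = 1000 × √385.7929 ≈ 19,641.6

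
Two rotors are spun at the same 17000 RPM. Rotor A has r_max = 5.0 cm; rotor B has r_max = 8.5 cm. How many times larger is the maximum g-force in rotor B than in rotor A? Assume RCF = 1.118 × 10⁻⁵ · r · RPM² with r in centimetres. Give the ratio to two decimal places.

1.70

At fixed N, RCF ∝ r, so RCF_B/RCF_A = r_B/r_A = 8.5 / 5.0 = 1.7000.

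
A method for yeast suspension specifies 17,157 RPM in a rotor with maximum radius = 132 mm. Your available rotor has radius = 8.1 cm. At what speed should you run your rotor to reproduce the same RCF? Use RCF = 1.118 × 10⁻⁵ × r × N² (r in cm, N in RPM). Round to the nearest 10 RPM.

21900 RPM

Original rotor: r = 132 mm = 13.2 cm
RCF = 1.118 × 10⁻⁵ × r × N²
RCF_original = 1.118 × 10⁻⁵ × 13.2 × (17157)² = 1.118 × 10⁻⁵ × 13.2 × 294,362,649 ≈ 43,440.9 × g
43,440.9 = 1.118 × 10⁻⁵ × 8.1 × N²
N² = 43,440.9 / (9.0558 × 10⁻⁵) = 479,702,511
N ≈ √479,702,511 ≈ 21,902.1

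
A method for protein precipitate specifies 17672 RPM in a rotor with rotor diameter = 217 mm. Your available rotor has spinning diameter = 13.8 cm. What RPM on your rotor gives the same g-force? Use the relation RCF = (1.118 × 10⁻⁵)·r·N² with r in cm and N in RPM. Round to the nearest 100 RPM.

Original rotor: r = 217 mm / 2 = 108.5 mm = 10.85 cm
RCF = 1.118 × 10⁻⁵ × r × N²
RCF_original = 1.118 × 10⁻⁵ × 10.85 × (17672)² = 1.118 × 10⁻⁵ × 10.85 × 312,299,584 ≈ 37,882.9 × g
Your rotor: r = 13.8 / 2 = 6.9 cm
37,882.9 = 1.118 × 10⁻⁵ × 6.9 × N²
N² = 37,882.9 / (7.7142 × 10⁻⁵) = 491,080,086
N ≈ √491,080,086 ≈ 22,160.3

22200 RPM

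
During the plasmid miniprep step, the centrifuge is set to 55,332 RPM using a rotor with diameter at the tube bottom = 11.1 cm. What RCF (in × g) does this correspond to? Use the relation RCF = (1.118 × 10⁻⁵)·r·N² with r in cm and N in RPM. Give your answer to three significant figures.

r = 11.1 / 2 = 5.55 cm
RCF = 1.118 × 10⁻⁵ × 5.55 × (55332)² = 1.118 × 10⁻⁵ × 5.55 × 3,061,630,224 ≈ 189,971.1 × g

RCF ≈ 190000 × g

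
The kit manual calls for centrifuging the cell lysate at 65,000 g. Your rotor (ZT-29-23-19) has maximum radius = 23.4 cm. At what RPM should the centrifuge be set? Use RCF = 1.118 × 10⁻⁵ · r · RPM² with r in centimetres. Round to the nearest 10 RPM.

65,000 = 1.118 × 10⁻⁵ × 23.4 × N²
N² = 65,000 / (26.1612 × 10⁻⁵) = 248,459,551
N ≈ √248,459,551 ≈ 15,762.6

N ≈ 15760 RPM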